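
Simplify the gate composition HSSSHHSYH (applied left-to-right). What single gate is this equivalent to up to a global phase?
Y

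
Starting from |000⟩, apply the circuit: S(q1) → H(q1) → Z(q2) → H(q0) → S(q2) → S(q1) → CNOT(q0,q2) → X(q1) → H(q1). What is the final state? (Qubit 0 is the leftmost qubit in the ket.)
(1/√8 + (1/√8)i)|000⟩ + (-1/√8 + (1/√8)i)|010⟩ + (1/√8 + (1/√8)i)|101⟩ + (-1/√8 + (1/√8)i)|111⟩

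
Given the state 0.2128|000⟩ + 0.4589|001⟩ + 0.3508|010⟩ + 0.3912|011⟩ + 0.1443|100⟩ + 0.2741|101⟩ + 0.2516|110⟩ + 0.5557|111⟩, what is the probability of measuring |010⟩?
0.1231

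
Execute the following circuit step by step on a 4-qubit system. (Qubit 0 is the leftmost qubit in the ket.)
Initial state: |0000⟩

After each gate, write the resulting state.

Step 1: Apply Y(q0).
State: i|1000⟩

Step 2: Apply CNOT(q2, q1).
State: i|1000⟩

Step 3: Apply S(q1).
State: i|1000⟩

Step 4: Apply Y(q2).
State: -|1010⟩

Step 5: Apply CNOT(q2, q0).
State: -|0010⟩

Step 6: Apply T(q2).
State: (-1/√2 - (1/√2)i)|0010⟩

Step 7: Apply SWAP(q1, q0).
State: (-1/√2 - (1/√2)i)|0010⟩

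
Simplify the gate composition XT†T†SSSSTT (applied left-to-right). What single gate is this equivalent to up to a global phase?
X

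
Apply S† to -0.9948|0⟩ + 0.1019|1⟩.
-0.9948|0⟩ - 0.1019i|1⟩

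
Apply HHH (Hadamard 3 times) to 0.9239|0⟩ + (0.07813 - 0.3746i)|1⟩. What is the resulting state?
(0.7085 - 0.2649i)|0⟩ + (0.598 + 0.2649i)|1⟩

H² = I, so H^3 = H: a single Hadamard. With (a, b) = (0.9239, (0.07813 - 0.3746i)), H gives ((a + b)/√2, (a − b)/√2) = ((0.7085 - 0.2649i), (0.598 + 0.2649i)).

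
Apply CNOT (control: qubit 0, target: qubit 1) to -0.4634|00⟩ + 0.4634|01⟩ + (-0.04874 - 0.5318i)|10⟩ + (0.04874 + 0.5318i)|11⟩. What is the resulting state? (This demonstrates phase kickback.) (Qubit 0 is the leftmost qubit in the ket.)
-0.4634|00⟩ + 0.4634|01⟩ + (0.04874 + 0.5318i)|10⟩ + (-0.04874 - 0.5318i)|11⟩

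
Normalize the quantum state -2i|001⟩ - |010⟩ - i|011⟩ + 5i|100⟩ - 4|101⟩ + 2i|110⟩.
-0.2801i|001⟩ - 0.14|010⟩ - 0.14i|011⟩ + 0.7001i|100⟩ - 0.5601|101⟩ + 0.2801i|110⟩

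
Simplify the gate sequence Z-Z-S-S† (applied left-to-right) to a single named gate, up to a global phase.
I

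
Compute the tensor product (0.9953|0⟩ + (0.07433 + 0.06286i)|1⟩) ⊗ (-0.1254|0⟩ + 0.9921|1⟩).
-0.1248|00⟩ + 0.9874|01⟩ + (-0.009321 - 0.007883i)|10⟩ + (0.07374 + 0.06236i)|11⟩

amp(|b₁b₂…⟩) = product of the factor amplitudes for bits b₁, b₂, …; only kets whose every factor amplitude is nonzero survive.
|00⟩: (0.9953)(-0.1254) = -0.1248
|01⟩: (0.9953)(0.9921) = 0.9874
|10⟩: (0.07433 + 0.06286i)(-0.1254) = (-0.009321 - 0.007883i)
|11⟩: (0.07433 + 0.06286i)(0.9921) = (0.07374 + 0.06236i)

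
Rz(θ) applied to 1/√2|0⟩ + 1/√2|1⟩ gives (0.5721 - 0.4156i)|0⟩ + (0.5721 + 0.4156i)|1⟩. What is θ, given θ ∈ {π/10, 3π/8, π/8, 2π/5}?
2π/5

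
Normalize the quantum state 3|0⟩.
|0⟩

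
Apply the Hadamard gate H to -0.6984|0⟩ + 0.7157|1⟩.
0.01223|0⟩ - 0.9999|1⟩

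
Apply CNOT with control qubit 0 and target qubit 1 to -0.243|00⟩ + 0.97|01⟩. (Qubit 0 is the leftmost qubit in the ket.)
-0.243|00⟩ + 0.97|01⟩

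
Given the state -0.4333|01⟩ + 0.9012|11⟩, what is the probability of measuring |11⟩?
0.8122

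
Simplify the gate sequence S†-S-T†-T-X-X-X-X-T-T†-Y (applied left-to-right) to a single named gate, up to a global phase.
Y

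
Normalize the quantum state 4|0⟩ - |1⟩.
0.9701|0⟩ - 0.2425|1⟩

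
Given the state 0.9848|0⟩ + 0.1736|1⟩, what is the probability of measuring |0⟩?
0.9698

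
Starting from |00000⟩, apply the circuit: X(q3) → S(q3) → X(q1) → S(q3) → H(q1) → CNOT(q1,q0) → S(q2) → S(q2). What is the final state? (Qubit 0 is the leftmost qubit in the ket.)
-1/√2|00010⟩ + 1/√2|11010⟩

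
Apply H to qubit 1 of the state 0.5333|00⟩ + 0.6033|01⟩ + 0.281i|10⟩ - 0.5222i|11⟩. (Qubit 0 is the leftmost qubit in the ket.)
0.8037|00⟩ - 0.0495|01⟩ - 0.1706i|10⟩ + 0.5679i|11⟩

H on qubit 1 mixes each pair of kets that differ only in qubit 1: amplitudes (a, b) of (|…0…⟩, |…1…⟩) become ((a + b)/√2, (a − b)/√2). Kets absent from the input have amplitude 0.
(|00⟩, |01⟩): (a, b) = (0.5333, 0.6033) → (0.8037, -0.0495)
(|10⟩, |11⟩): (a, b) = (0.281i, -0.5222i) → (-0.1706i, 0.5679i)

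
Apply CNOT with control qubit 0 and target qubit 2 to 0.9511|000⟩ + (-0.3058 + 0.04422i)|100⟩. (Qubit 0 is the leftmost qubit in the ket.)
0.9511|000⟩ + (-0.3058 + 0.04422i)|101⟩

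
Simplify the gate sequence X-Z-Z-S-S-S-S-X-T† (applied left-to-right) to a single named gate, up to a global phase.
T†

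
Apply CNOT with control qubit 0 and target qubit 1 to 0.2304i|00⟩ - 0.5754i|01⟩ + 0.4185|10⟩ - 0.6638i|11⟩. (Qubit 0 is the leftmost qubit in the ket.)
0.2304i|00⟩ - 0.5754i|01⟩ - 0.6638i|10⟩ + 0.4185|11⟩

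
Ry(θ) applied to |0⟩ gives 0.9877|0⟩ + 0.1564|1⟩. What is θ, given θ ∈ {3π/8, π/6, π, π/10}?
π/10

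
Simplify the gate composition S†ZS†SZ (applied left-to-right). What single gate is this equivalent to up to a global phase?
S†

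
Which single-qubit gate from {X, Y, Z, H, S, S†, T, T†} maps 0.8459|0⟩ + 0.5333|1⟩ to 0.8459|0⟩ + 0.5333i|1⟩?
S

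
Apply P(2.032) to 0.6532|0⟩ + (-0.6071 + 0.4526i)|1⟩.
0.6532|0⟩ + (-0.1351 - 0.7451i)|1⟩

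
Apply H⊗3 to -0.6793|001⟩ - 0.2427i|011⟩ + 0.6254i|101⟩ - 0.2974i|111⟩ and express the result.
(-0.2402 + 0.03016i)|000⟩ + (0.2402 - 0.03016i)|001⟩ + (-0.2402 + 0.4121i)|010⟩ + (0.2402 - 0.4121i)|011⟩ + (-0.2402 - 0.2018i)|100⟩ + (0.2402 + 0.2018i)|101⟩ + (-0.2402 - 0.2405i)|110⟩ + (0.2402 + 0.2405i)|111⟩

H⊗3 gives amp(|y⟩) = (1/2√2) Σ_x (−1)^(x·y) amp(|x⟩), where x·y is the number of positions in which both x and y have a 1.
|000⟩: (-0.6793 - 0.2427i + 0.6254i - 0.2974i)/(2√2) = (-0.2402 + 0.03016i)
|001⟩: (0.6793 + 0.2427i - 0.6254i + 0.2974i)/(2√2) = (0.2402 - 0.03016i)
|010⟩: (-0.6793 + 0.2427i + 0.6254i + 0.2974i)/(2√2) = (-0.2402 + 0.4121i)
|011⟩: (0.6793 - 0.2427i - 0.6254i - 0.2974i)/(2√2) = (0.2402 - 0.4121i)
|100⟩: (-0.6793 - 0.2427i - 0.6254i + 0.2974i)/(2√2) = (-0.2402 - 0.2018i)
|101⟩: (0.6793 + 0.2427i + 0.6254i - 0.2974i)/(2√2) = (0.2402 + 0.2018i)
|110⟩: (-0.6793 + 0.2427i - 0.6254i - 0.2974i)/(2√2) = (-0.2402 - 0.2405i)
|111⟩: (0.6793 - 0.2427i + 0.6254i + 0.2974i)/(2√2) = (0.2402 + 0.2405i)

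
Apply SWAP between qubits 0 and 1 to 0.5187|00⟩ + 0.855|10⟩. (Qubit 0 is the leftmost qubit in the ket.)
0.5187|00⟩ + 0.855|01⟩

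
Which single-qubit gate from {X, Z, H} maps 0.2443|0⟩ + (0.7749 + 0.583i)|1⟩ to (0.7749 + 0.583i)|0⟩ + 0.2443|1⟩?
X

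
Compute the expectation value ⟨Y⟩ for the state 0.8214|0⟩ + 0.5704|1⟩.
0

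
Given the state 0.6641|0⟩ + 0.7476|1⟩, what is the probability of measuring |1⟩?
0.5589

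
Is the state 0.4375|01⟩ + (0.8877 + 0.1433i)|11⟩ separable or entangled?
Separable

Writing the state as a|00⟩ + b|01⟩ + c|10⟩ + d|11⟩, it is a product state iff ad − bc = 0.
Here (a, b, c, d) = (0, 0.4375, 0, (0.8877 + 0.1433i)): ad − bc = (0)(0.8877 + 0.1433i) − (0.4375)(0) = 0, so the state is separable.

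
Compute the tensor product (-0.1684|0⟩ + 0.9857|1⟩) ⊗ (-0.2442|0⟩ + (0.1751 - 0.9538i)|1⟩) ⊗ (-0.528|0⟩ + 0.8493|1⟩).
-0.02171|000⟩ + 0.03493|001⟩ + (0.01557 - 0.08481i)|010⟩ + (-0.02504 + 0.1364i)|011⟩ + 0.1271|100⟩ - 0.2044|101⟩ + (-0.09113 + 0.4964i)|110⟩ + (0.1466 - 0.7985i)|111⟩

amp(|b₁b₂…⟩) = product of the factor amplitudes for bits b₁, b₂, …; only kets whose every factor amplitude is nonzero survive.
|000⟩: (-0.1684)(-0.2442)(-0.528) = -0.02171
|001⟩: (-0.1684)(-0.2442)(0.8493) = 0.03493
|010⟩: (-0.1684)(0.1751 - 0.9538i)(-0.528) = (0.01557 - 0.08481i)
|011⟩: (-0.1684)(0.1751 - 0.9538i)(0.8493) = (-0.02504 + 0.1364i)
|100⟩: (0.9857)(-0.2442)(-0.528) = 0.1271
|101⟩: (0.9857)(-0.2442)(0.8493) = -0.2044
|110⟩: (0.9857)(0.1751 - 0.9538i)(-0.528) = (-0.09113 + 0.4964i)
|111⟩: (0.9857)(0.1751 - 0.9538i)(0.8493) = (0.1466 - 0.7985i)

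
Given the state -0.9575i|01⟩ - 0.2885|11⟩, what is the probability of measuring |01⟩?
0.9168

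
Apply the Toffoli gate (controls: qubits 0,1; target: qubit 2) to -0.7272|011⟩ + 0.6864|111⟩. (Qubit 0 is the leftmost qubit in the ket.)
-0.7272|011⟩ + 0.6864|110⟩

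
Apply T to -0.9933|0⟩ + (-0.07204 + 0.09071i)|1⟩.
-0.9933|0⟩ + (-0.1151 + 0.0132i)|1⟩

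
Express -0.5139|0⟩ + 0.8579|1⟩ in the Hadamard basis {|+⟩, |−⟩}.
0.2432|+⟩ - 0.97|−⟩

With |ψ⟩ = α|0⟩ + β|1⟩, the Hadamard-basis coefficients are ⟨+|ψ⟩ = (α + β)/√2 and ⟨−|ψ⟩ = (α − β)/√2.
Here α = -0.5139, β = 0.8579: (α + β)/√2 = 0.2432, (α − β)/√2 = -0.97.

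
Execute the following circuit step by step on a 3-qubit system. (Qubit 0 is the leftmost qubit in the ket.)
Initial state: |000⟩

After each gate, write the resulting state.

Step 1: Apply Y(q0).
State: i|100⟩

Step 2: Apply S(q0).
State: -|100⟩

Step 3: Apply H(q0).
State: -1/√2|000⟩ + 1/√2|100⟩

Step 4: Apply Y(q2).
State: -(1/√2)i|001⟩ + (1/√2)i|101⟩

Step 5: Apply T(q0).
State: -(1/√2)i|001⟩ + (-1/2 + (1/2)i)|101⟩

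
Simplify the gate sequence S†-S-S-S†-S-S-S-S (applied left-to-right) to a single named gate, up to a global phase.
I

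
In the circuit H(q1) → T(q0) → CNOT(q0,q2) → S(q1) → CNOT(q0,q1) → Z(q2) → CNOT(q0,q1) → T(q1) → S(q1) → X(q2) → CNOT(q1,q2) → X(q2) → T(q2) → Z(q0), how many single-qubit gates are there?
10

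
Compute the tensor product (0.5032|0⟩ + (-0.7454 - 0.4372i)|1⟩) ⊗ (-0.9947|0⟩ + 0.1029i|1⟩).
-0.5005|00⟩ + 0.05178i|01⟩ + (0.7414 + 0.4349i)|10⟩ + (0.04499 - 0.0767i)|11⟩

amp(|b₁b₂…⟩) = product of the factor amplitudes for bits b₁, b₂, …; only kets whose every factor amplitude is nonzero survive.
|00⟩: (0.5032)(-0.9947) = -0.5005
|01⟩: (0.5032)(0.1029i) = 0.05178i
|10⟩: (-0.7454 - 0.4372i)(-0.9947) = (0.7414 + 0.4349i)
|11⟩: (-0.7454 - 0.4372i)(0.1029i) = (0.04499 - 0.0767i)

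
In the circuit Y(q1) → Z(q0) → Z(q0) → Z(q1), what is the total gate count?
4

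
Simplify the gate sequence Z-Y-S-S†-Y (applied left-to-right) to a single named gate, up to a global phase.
Z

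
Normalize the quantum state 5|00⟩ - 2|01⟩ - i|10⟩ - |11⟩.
0.898|00⟩ - 0.3592|01⟩ - 0.1796i|10⟩ - 0.1796|11⟩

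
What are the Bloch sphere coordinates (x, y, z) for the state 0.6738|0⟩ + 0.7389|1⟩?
(0.9957, 0, -0.09197)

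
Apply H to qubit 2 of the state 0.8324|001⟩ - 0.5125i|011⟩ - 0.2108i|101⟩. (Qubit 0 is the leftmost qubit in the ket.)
0.5886|000⟩ - 0.5886|001⟩ - 0.3624i|010⟩ + 0.3624i|011⟩ - 0.1491i|100⟩ + 0.1491i|101⟩

H on qubit 2 mixes each pair of kets that differ only in qubit 2: amplitudes (a, b) of (|…0…⟩, |…1…⟩) become ((a + b)/√2, (a − b)/√2). Kets absent from the input have amplitude 0.
(|000⟩, |001⟩): (a, b) = (0, 0.8324) → (0.5886, -0.5886)
(|010⟩, |011⟩): (a, b) = (0, -0.5125i) → (-0.3624i, 0.3624i)
(|100⟩, |101⟩): (a, b) = (0, -0.2108i) → (-0.1491i, 0.1491i)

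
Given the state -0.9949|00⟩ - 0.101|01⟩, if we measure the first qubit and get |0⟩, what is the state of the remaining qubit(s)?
-0.9949|0⟩ - 0.101|1⟩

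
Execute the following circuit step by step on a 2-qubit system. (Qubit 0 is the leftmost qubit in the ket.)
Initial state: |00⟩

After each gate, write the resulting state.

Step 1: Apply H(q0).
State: 1/√2|00⟩ + 1/√2|10⟩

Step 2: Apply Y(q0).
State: -(1/√2)i|00⟩ + (1/√2)i|10⟩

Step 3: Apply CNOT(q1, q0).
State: -(1/√2)i|00⟩ + (1/√2)i|10⟩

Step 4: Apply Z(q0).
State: -(1/√2)i|00⟩ - (1/√2)i|10⟩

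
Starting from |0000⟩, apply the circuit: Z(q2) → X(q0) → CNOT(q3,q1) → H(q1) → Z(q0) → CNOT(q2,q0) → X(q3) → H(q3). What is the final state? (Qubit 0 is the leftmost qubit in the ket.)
-1/2|1000⟩ + 1/2|1001⟩ - 1/2|1100⟩ + 1/2|1101⟩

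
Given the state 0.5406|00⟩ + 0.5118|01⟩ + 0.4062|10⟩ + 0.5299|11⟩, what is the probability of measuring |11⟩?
0.2808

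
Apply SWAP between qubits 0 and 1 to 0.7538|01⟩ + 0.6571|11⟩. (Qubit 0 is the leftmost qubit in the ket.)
0.7538|10⟩ + 0.6571|11⟩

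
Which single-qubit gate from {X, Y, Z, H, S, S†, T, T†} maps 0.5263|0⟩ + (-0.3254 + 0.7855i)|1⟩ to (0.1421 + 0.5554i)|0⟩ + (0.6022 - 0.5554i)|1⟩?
H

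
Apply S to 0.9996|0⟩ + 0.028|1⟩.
0.9996|0⟩ + 0.028i|1⟩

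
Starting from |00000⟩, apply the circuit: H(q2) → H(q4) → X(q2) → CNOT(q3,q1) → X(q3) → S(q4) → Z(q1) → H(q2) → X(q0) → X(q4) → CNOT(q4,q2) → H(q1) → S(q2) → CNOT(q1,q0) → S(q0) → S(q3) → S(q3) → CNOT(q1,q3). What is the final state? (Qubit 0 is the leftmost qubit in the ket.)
-(1/2)i|01000⟩ - (1/2)i|01101⟩ + 1/2|10010⟩ + 1/2|10111⟩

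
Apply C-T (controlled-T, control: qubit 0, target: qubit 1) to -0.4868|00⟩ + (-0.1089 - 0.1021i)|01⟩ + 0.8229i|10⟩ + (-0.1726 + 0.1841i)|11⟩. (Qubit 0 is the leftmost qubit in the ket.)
-0.4868|00⟩ + (-0.1089 - 0.1021i)|01⟩ + 0.8229i|10⟩ + (-0.2522 + 0.008132i)|11⟩

C-T leaves the control-|0⟩ kets |00⟩, |01⟩ unchanged and applies T to qubit 1 on the control-|1⟩ pair (|10⟩, |11⟩).
T = [[1, 0], [0, (1/√2 + (1/√2)i)]].
With a = amp(|10⟩) = 0.8229i and b = amp(|11⟩) = (-0.1726 + 0.1841i):
new amp(|10⟩) = (1)·a = 0.8229i
new amp(|11⟩) = (1/√2 + (1/√2)i)·b = (-0.2522 + 0.008132i)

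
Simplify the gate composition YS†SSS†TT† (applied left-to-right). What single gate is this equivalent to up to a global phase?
Y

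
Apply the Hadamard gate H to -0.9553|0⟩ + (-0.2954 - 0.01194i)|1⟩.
(-0.8844 - 0.008443i)|0⟩ + (-0.4666 + 0.008443i)|1⟩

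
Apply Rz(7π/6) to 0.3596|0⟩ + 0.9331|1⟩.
(-0.09307 - 0.3473i)|0⟩ + (-0.2415 + 0.9013i)|1⟩

Rz(7π/6) = [[e^(−iθ/2), 0], [0, e^(iθ/2)]] with e^(±iθ/2) = cos(θ/2) ± i·sin(θ/2); θ = 7π/6, cos(θ/2) ≈ -0.258819, sin(θ/2) ≈ 0.965926.
With a = amp(|0⟩) = 0.3596 and b = amp(|1⟩) = 0.9331:
new amp(|0⟩) = (-0.258819 - 0.965926i)·a = (-0.09307 - 0.3473i)
new amp(|1⟩) = (-0.258819 + 0.965926i)·b = (-0.2415 + 0.9013i)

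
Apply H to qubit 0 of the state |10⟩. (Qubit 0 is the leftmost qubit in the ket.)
1/√2|00⟩ - 1/√2|10⟩

H on qubit 0 mixes each pair of kets that differ only in qubit 0: amplitudes (a, b) of (|…0…⟩, |…1…⟩) become ((a + b)/√2, (a − b)/√2). Kets absent from the input have amplitude 0.
(|00⟩, |10⟩): (a, b) = (0, 1) → (1/√2, -1/√2)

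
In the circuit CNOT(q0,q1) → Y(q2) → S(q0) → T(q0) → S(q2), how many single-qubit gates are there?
4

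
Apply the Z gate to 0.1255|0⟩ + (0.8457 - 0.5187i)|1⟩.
0.1255|0⟩ + (-0.8457 + 0.5187i)|1⟩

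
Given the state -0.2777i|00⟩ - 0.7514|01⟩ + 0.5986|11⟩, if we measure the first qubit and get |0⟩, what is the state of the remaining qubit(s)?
-0.3467i|0⟩ - 0.938|1⟩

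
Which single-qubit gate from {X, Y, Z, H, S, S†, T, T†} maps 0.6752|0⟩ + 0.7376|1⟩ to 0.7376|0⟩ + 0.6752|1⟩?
X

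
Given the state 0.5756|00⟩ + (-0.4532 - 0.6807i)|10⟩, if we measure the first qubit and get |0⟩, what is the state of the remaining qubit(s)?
|0⟩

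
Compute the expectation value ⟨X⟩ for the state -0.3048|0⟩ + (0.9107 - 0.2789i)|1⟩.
-0.5552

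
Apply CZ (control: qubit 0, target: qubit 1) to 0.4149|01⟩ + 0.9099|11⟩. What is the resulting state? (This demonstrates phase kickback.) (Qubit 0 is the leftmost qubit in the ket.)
0.4149|01⟩ - 0.9099|11⟩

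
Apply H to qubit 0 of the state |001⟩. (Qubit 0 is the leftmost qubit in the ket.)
1/√2|001⟩ + 1/√2|101⟩

H on qubit 0 mixes each pair of kets that differ only in qubit 0: amplitudes (a, b) of (|…0…⟩, |…1…⟩) become ((a + b)/√2, (a − b)/√2). Kets absent from the input have amplitude 0.
(|001⟩, |101⟩): (a, b) = (1, 0) → (1/√2, 1/√2)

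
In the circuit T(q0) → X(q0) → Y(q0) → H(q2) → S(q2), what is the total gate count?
5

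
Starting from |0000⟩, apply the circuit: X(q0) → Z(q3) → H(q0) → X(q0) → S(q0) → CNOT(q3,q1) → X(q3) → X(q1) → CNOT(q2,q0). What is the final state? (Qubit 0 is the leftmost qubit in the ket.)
-1/√2|0101⟩ + (1/√2)i|1101⟩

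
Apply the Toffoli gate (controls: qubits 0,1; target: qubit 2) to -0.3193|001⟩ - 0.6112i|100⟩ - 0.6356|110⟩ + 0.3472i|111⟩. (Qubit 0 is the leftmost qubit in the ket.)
-0.3193|001⟩ - 0.6112i|100⟩ + 0.3472i|110⟩ - 0.6356|111⟩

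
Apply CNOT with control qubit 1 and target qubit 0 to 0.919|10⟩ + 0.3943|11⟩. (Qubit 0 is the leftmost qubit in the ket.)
0.3943|01⟩ + 0.919|10⟩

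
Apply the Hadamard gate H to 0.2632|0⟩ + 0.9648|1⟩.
0.8683|0⟩ - 0.4961|1⟩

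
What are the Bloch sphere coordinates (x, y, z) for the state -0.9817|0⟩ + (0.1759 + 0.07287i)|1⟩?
(-0.3454, -0.1431, 0.9275)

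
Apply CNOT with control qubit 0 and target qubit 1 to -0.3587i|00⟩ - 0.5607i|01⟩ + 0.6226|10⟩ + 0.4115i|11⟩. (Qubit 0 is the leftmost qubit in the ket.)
-0.3587i|00⟩ - 0.5607i|01⟩ + 0.4115i|10⟩ + 0.6226|11⟩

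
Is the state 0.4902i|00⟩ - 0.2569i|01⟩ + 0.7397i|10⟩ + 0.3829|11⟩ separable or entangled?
Entangled

Writing the state as a|00⟩ + b|01⟩ + c|10⟩ + d|11⟩, it is a product state iff ad − bc = 0.
Here (a, b, c, d) = (0.4902i, -0.2569i, 0.7397i, 0.3829): ad − bc = (0.4902i)(0.3829) − (-0.2569i)(0.7397i) = (-0.19 + 0.1877i) ≠ 0, so the state is entangled.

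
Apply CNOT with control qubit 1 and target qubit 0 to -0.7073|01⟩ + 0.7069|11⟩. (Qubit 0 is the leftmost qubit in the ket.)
0.7069|01⟩ - 0.7073|11⟩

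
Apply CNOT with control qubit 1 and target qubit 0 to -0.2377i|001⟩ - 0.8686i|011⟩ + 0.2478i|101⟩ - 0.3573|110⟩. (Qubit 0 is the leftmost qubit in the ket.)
-0.2377i|001⟩ - 0.3573|010⟩ + 0.2478i|101⟩ - 0.8686i|111⟩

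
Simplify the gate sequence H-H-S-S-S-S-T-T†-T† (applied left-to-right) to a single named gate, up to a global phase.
T†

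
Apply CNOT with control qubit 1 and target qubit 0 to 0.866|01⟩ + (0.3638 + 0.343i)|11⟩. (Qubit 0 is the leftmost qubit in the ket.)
(0.3638 + 0.343i)|01⟩ + 0.866|11⟩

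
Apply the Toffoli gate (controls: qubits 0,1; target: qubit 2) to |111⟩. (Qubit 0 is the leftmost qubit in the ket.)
|110⟩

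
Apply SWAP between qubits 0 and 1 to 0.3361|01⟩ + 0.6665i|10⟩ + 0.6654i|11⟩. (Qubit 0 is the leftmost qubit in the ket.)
0.6665i|01⟩ + 0.3361|10⟩ + 0.6654i|11⟩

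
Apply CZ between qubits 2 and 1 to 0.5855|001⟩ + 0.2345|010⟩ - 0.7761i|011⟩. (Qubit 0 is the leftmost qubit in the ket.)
0.5855|001⟩ + 0.2345|010⟩ + 0.7761i|011⟩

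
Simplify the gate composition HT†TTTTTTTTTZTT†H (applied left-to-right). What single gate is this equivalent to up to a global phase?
X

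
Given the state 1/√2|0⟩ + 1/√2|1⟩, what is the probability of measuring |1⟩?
1/2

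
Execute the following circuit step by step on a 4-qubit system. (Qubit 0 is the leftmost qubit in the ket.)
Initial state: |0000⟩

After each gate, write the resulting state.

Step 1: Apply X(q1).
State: |0100⟩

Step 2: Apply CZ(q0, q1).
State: |0100⟩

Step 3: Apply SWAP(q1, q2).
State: |0010⟩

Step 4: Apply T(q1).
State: |0010⟩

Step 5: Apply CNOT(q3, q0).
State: |0010⟩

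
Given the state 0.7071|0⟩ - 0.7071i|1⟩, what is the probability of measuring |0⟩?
0.5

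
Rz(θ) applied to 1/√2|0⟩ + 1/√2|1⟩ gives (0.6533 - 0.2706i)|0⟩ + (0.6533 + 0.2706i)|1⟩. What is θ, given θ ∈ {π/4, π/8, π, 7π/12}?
π/4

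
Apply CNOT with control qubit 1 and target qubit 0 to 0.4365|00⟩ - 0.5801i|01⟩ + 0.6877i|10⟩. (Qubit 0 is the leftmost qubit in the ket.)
0.4365|00⟩ + 0.6877i|10⟩ - 0.5801i|11⟩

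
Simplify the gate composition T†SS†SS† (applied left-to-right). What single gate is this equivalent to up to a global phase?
T†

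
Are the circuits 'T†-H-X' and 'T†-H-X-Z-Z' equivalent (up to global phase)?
Yes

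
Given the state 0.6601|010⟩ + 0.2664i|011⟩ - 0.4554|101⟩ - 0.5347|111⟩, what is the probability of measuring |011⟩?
0.07097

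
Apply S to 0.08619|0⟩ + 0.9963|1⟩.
0.08619|0⟩ + 0.9963i|1⟩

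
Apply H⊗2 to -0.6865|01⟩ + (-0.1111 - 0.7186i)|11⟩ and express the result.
(-0.3988 - 0.3593i)|00⟩ + (0.3988 + 0.3593i)|01⟩ + (-0.2877 + 0.3593i)|10⟩ + (0.2877 - 0.3593i)|11⟩

H⊗2 gives amp(|y⟩) = (1/2) Σ_x (−1)^(x·y) amp(|x⟩), where x·y is the number of positions in which both x and y have a 1.
|00⟩: (-0.6865 + (-0.1111 - 0.7186i))/2 = (-0.3988 - 0.3593i)
|01⟩: (0.6865 - (-0.1111 - 0.7186i))/2 = (0.3988 + 0.3593i)
|10⟩: (-0.6865 - (-0.1111 - 0.7186i))/2 = (-0.2877 + 0.3593i)
|11⟩: (0.6865 + (-0.1111 - 0.7186i))/2 = (0.2877 - 0.3593i)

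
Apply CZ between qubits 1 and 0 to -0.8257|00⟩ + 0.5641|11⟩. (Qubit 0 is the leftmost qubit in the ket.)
-0.8257|00⟩ - 0.5641|11⟩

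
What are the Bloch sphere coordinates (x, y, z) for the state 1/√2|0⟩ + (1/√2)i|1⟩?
(0, 1, 0)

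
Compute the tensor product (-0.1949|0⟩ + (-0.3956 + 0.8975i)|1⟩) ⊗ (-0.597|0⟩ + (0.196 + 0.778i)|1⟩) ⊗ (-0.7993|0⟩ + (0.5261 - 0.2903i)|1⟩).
-0.093|000⟩ + (0.06121 - 0.03378i)|001⟩ + (0.03053 + 0.1212i)|010⟩ + (-0.06412 - 0.06868i)|011⟩ + (-0.1888 + 0.4283i)|100⟩ + (-0.03129 - 0.3504i)|101⟩ + (0.6201 + 0.1054i)|110⟩ + (-0.4464 + 0.1558i)|111⟩

amp(|b₁b₂…⟩) = product of the factor amplitudes for bits b₁, b₂, …; only kets whose every factor amplitude is nonzero survive.
|000⟩: (-0.1949)(-0.597)(-0.7993) = -0.093
|001⟩: (-0.1949)(-0.597)(0.5261 - 0.2903i) = (0.06121 - 0.03378i)
|010⟩: (-0.1949)(0.196 + 0.778i)(-0.7993) = (0.03053 + 0.1212i)
|011⟩: (-0.1949)(0.196 + 0.778i)(0.5261 - 0.2903i) = (-0.06412 - 0.06868i)
|100⟩: (-0.3956 + 0.8975i)(-0.597)(-0.7993) = (-0.1888 + 0.4283i)
|101⟩: (-0.3956 + 0.8975i)(-0.597)(0.5261 - 0.2903i) = (-0.03129 - 0.3504i)
|110⟩: (-0.3956 + 0.8975i)(0.196 + 0.778i)(-0.7993) = (0.6201 + 0.1054i)
|111⟩: (-0.3956 + 0.8975i)(0.196 + 0.778i)(0.5261 - 0.2903i) = (-0.4464 + 0.1558i)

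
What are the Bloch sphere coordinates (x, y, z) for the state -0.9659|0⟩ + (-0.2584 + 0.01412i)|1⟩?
(0.4992, -0.02728, 0.866)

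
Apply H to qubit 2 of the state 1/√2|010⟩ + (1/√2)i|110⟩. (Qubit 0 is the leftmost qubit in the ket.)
1/2|010⟩ + 1/2|011⟩ + (1/2)i|110⟩ + (1/2)i|111⟩

H on qubit 2 mixes each pair of kets that differ only in qubit 2: amplitudes (a, b) of (|…0…⟩, |…1…⟩) become ((a + b)/√2, (a − b)/√2). Kets absent from the input have amplitude 0.
(|010⟩, |011⟩): (a, b) = (1/√2, 0) → (1/2, 1/2)
(|110⟩, |111⟩): (a, b) = ((1/√2)i, 0) → ((1/2)i, (1/2)i)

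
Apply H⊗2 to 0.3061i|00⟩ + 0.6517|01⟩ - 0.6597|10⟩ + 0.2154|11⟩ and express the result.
(0.1037 + 0.1531i)|00⟩ + (-0.7634 + 0.1531i)|01⟩ + (0.548 + 0.1531i)|10⟩ + (0.1117 + 0.1531i)|11⟩

H⊗2 gives amp(|y⟩) = (1/2) Σ_x (−1)^(x·y) amp(|x⟩), where x·y is the number of positions in which both x and y have a 1.
|00⟩: (0.3061i + 0.6517 - 0.6597 + 0.2154)/2 = (0.1037 + 0.1531i)
|01⟩: (0.3061i - 0.6517 - 0.6597 - 0.2154)/2 = (-0.7634 + 0.1531i)
|10⟩: (0.3061i + 0.6517 + 0.6597 - 0.2154)/2 = (0.548 + 0.1531i)
|11⟩: (0.3061i - 0.6517 + 0.6597 + 0.2154)/2 = (0.1117 + 0.1531i)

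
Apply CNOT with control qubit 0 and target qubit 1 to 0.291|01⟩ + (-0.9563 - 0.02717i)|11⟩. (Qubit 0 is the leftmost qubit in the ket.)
0.291|01⟩ + (-0.9563 - 0.02717i)|10⟩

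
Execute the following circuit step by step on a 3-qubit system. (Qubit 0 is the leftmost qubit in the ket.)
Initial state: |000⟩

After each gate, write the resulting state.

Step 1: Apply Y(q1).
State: i|010⟩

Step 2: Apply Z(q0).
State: i|010⟩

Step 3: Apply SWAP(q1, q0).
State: i|100⟩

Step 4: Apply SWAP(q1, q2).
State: i|100⟩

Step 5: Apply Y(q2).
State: -|101⟩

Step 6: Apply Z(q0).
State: |101⟩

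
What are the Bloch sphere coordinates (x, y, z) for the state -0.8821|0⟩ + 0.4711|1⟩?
(-0.8311, 0, 0.5562)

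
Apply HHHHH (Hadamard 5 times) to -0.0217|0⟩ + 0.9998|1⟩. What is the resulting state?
0.6916|0⟩ - 0.7223|1⟩

H² = I, so H^5 = H: a single Hadamard. With (a, b) = (-0.0217, 0.9998), H gives ((a + b)/√2, (a − b)/√2) = (0.6916, -0.7223).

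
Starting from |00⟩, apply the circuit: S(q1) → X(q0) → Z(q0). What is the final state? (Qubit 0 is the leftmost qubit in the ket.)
-|10⟩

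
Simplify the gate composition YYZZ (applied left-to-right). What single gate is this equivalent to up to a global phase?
I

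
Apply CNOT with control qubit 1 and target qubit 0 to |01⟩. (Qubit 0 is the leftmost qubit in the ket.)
|11⟩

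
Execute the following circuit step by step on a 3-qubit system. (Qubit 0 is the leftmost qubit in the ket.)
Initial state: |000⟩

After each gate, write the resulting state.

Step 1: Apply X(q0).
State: |100⟩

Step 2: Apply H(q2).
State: 1/√2|100⟩ + 1/√2|101⟩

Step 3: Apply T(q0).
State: (1/2 + (1/2)i)|100⟩ + (1/2 + (1/2)i)|101⟩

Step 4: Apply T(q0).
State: (1/√2)i|100⟩ + (1/√2)i|101⟩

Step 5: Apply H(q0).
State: (1/2)i|000⟩ + (1/2)i|001⟩ - (1/2)i|100⟩ - (1/2)i|101⟩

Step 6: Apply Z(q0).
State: (1/2)i|000⟩ + (1/2)i|001⟩ + (1/2)i|100⟩ + (1/2)i|101⟩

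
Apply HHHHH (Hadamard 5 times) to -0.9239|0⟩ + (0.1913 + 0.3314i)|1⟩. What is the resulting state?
(-0.518 + 0.2343i)|0⟩ + (-0.7886 - 0.2343i)|1⟩

H² = I, so H^5 = H: a single Hadamard. With (a, b) = (-0.9239, (0.1913 + 0.3314i)), H gives ((a + b)/√2, (a − b)/√2) = ((-0.518 + 0.2343i), (-0.7886 - 0.2343i)).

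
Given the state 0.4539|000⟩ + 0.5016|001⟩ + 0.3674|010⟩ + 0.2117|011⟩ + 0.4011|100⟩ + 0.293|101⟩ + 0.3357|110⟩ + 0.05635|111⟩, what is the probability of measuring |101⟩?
0.08585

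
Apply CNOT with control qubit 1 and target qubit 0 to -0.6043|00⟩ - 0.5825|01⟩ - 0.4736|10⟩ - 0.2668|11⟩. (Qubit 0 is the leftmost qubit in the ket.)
-0.6043|00⟩ - 0.2668|01⟩ - 0.4736|10⟩ - 0.5825|11⟩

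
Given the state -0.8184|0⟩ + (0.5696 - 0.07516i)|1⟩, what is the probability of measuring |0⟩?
0.6698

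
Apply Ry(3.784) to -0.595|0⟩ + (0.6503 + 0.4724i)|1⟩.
(-0.4292 - 0.4482i)|0⟩ + (-0.7699 - 0.1491i)|1⟩

Ry(3.784) = [[cos(θ/2), −sin(θ/2)], [sin(θ/2), cos(θ/2)]]; θ = 3.784, cos(θ/2) ≈ -0.315709, sin(θ/2) ≈ 0.948856.
With a = amp(|0⟩) = -0.595 and b = amp(|1⟩) = (0.6503 + 0.4724i):
new amp(|0⟩) = (-0.315709)·a + (-0.948856)·b = (-0.4292 - 0.4482i)
new amp(|1⟩) = (0.948856)·a + (-0.315709)·b = (-0.7699 - 0.1491i)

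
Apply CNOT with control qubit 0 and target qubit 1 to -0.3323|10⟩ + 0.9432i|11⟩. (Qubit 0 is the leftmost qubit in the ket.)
0.9432i|10⟩ - 0.3323|11⟩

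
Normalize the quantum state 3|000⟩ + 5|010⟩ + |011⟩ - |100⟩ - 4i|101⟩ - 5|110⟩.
0.3419|000⟩ + 0.5698|010⟩ + 0.114|011⟩ - 0.114|100⟩ - 0.4558i|101⟩ - 0.5698|110⟩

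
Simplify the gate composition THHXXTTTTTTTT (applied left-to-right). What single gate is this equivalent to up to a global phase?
T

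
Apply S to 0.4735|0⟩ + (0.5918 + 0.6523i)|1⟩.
0.4735|0⟩ + (-0.6523 + 0.5918i)|1⟩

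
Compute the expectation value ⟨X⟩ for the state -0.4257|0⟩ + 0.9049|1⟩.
-0.7704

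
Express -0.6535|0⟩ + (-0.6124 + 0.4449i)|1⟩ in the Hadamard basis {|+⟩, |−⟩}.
(-0.8951 + 0.3146i)|+⟩ + (-0.02906 - 0.3146i)|−⟩

With |ψ⟩ = α|0⟩ + β|1⟩, the Hadamard-basis coefficients are ⟨+|ψ⟩ = (α + β)/√2 and ⟨−|ψ⟩ = (α − β)/√2.
Here α = -0.6535, β = (-0.6124 + 0.4449i): (α + β)/√2 = (-0.8951 + 0.3146i), (α − β)/√2 = (-0.02906 - 0.3146i).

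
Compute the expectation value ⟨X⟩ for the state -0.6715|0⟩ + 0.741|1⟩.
-0.9952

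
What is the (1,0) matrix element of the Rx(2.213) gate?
-0.8941i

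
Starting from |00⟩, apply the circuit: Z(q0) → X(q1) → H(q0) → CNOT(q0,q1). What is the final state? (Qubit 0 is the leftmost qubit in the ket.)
1/√2|01⟩ + 1/√2|10⟩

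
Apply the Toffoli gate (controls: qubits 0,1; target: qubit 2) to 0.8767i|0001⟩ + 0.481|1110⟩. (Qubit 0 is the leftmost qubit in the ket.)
0.8767i|0001⟩ + 0.481|1100⟩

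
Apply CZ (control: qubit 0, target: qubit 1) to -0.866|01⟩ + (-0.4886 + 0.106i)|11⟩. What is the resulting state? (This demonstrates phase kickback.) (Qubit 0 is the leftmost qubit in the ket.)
-0.866|01⟩ + (0.4886 - 0.106i)|11⟩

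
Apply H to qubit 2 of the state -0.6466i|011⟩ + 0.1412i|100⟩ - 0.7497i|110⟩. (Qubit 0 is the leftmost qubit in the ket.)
-0.4572i|010⟩ + 0.4572i|011⟩ + 0.09984i|100⟩ + 0.09984i|101⟩ - 0.5301i|110⟩ - 0.5301i|111⟩

H on qubit 2 mixes each pair of kets that differ only in qubit 2: amplitudes (a, b) of (|…0…⟩, |…1…⟩) become ((a + b)/√2, (a − b)/√2). Kets absent from the input have amplitude 0.
(|010⟩, |011⟩): (a, b) = (0, -0.6466i) → (-0.4572i, 0.4572i)
(|100⟩, |101⟩): (a, b) = (0.1412i, 0) → (0.09984i, 0.09984i)
(|110⟩, |111⟩): (a, b) = (-0.7497i, 0) → (-0.5301i, -0.5301i)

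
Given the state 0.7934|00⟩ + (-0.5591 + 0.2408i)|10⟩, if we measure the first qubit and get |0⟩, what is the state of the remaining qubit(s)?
|0⟩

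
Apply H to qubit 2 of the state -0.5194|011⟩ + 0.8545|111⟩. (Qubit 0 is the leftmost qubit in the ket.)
-0.3673|010⟩ + 0.3673|011⟩ + 0.6042|110⟩ - 0.6042|111⟩

H on qubit 2 mixes each pair of kets that differ only in qubit 2: amplitudes (a, b) of (|…0…⟩, |…1…⟩) become ((a + b)/√2, (a − b)/√2). Kets absent from the input have amplitude 0.
(|010⟩, |011⟩): (a, b) = (0, -0.5194) → (-0.3673, 0.3673)
(|110⟩, |111⟩): (a, b) = (0, 0.8545) → (0.6042, -0.6042)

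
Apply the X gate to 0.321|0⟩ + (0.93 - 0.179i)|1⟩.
(0.93 - 0.179i)|0⟩ + 0.321|1⟩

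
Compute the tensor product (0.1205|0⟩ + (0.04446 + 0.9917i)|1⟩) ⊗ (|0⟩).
0.1205|00⟩ + (0.04446 + 0.9917i)|10⟩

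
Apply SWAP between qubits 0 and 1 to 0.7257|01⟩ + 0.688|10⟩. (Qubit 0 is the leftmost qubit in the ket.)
0.688|01⟩ + 0.7257|10⟩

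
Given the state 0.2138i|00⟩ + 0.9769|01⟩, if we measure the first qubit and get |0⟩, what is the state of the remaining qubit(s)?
0.2138i|0⟩ + 0.9769|1⟩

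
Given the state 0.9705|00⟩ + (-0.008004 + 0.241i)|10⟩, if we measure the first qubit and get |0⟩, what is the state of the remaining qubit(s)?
|0⟩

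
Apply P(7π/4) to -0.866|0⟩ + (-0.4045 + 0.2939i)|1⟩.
-0.866|0⟩ + (-0.07821 + 0.4938i)|1⟩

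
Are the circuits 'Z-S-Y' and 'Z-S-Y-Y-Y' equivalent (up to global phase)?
Yes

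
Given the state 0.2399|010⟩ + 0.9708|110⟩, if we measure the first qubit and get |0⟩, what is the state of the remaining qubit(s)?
|10⟩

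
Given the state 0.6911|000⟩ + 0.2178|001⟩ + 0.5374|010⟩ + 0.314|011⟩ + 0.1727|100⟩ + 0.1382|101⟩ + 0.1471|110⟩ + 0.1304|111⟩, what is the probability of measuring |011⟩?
0.0986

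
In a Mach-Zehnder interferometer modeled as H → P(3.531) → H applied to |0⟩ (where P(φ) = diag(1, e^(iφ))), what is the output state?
(0.03743 - 0.1898i)|0⟩ + (0.9626 + 0.1898i)|1⟩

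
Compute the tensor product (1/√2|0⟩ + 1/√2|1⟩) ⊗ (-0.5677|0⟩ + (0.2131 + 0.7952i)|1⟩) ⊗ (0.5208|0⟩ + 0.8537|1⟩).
-0.2091|000⟩ - 0.3427|001⟩ + (0.07848 + 0.2928i)|010⟩ + (0.1286 + 0.48i)|011⟩ - 0.2091|100⟩ - 0.3427|101⟩ + (0.07848 + 0.2928i)|110⟩ + (0.1286 + 0.48i)|111⟩

amp(|b₁b₂…⟩) = product of the factor amplitudes for bits b₁, b₂, …; only kets whose every factor amplitude is nonzero survive.
|000⟩: (1/√2)(-0.5677)(0.5208) = -0.2091
|001⟩: (1/√2)(-0.5677)(0.8537) = -0.3427
|010⟩: (1/√2)(0.2131 + 0.7952i)(0.5208) = (0.07848 + 0.2928i)
|011⟩: (1/√2)(0.2131 + 0.7952i)(0.8537) = (0.1286 + 0.48i)
|100⟩: (1/√2)(-0.5677)(0.5208) = -0.2091
|101⟩: (1/√2)(-0.5677)(0.8537) = -0.3427
|110⟩: (1/√2)(0.2131 + 0.7952i)(0.5208) = (0.07848 + 0.2928i)
|111⟩: (1/√2)(0.2131 + 0.7952i)(0.8537) = (0.1286 + 0.48i)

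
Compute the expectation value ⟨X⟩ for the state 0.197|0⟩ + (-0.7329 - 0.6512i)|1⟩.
-0.2888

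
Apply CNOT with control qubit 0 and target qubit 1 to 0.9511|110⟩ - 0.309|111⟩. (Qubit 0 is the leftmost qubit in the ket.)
0.9511|100⟩ - 0.309|101⟩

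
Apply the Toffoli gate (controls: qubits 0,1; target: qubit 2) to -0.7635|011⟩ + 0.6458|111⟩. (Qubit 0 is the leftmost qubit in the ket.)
-0.7635|011⟩ + 0.6458|110⟩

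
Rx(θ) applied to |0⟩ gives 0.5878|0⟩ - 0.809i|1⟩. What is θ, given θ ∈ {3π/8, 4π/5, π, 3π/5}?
3π/5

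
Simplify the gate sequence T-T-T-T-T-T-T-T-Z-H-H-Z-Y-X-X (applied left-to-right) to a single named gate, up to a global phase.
Y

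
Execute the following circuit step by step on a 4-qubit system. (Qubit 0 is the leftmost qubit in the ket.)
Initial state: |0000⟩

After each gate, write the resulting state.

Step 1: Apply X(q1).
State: |0100⟩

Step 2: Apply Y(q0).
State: i|1100⟩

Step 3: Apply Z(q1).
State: -i|1100⟩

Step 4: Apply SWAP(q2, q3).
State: -i|1100⟩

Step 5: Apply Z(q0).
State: i|1100⟩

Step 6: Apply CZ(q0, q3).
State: i|1100⟩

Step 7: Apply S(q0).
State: -|1100⟩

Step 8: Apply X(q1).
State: -|1000⟩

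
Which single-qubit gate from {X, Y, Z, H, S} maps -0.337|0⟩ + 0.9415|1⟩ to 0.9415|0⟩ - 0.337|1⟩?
X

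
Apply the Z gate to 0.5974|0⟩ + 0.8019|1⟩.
0.5974|0⟩ - 0.8019|1⟩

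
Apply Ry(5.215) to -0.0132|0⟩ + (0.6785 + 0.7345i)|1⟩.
(-0.334 - 0.3739i)|0⟩ + (-0.5907 - 0.6322i)|1⟩

Ry(5.215) = [[cos(θ/2), −sin(θ/2)], [sin(θ/2), cos(θ/2)]]; θ = 5.215, cos(θ/2) ≈ -0.860731, sin(θ/2) ≈ 0.50906.
With a = amp(|0⟩) = -0.0132 and b = amp(|1⟩) = (0.6785 + 0.7345i):
new amp(|0⟩) = (-0.860731)·a + (-0.50906)·b = (-0.334 - 0.3739i)
new amp(|1⟩) = (0.50906)·a + (-0.860731)·b = (-0.5907 - 0.6322i)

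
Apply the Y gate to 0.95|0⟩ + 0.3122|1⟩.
-0.3122i|0⟩ + 0.95i|1⟩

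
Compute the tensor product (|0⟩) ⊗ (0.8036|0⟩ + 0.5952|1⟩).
0.8036|00⟩ + 0.5952|01⟩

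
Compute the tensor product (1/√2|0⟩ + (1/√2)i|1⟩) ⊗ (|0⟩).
1/√2|00⟩ + (1/√2)i|10⟩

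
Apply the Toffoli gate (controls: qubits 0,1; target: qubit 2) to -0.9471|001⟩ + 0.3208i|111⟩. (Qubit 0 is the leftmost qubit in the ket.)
-0.9471|001⟩ + 0.3208i|110⟩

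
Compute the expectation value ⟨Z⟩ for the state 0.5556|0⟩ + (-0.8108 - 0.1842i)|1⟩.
-0.3826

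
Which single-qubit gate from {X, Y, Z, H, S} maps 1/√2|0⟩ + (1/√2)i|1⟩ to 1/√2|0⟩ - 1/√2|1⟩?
S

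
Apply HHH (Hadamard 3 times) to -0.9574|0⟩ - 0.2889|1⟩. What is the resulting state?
-0.8813|0⟩ - 0.4727|1⟩

H² = I, so H^3 = H: a single Hadamard. With (a, b) = (-0.9574, -0.2889), H gives ((a + b)/√2, (a − b)/√2) = (-0.8813, -0.4727).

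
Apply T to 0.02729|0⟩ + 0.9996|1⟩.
0.02729|0⟩ + (0.7068 + 0.7068i)|1⟩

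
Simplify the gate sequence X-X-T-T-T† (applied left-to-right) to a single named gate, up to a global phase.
T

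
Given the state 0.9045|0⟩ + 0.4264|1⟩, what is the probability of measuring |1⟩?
0.1818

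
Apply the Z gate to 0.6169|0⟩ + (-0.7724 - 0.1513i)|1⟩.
0.6169|0⟩ + (0.7724 + 0.1513i)|1⟩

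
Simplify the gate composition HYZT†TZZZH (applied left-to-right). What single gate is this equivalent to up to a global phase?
Y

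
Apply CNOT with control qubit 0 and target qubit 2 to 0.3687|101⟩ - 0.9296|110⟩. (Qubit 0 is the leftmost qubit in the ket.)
0.3687|100⟩ - 0.9296|111⟩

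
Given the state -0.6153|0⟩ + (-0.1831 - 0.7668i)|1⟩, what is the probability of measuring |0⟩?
0.3786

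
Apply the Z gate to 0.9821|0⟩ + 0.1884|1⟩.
0.9821|0⟩ - 0.1884|1⟩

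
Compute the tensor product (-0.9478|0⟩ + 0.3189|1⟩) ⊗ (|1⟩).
-0.9478|01⟩ + 0.3189|11⟩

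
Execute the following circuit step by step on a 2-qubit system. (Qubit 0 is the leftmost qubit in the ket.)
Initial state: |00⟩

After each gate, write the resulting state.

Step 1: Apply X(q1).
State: |01⟩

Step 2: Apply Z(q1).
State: -|01⟩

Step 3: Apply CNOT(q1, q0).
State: -|11⟩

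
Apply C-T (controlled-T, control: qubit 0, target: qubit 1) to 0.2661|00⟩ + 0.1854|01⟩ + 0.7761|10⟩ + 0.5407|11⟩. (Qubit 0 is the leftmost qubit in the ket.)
0.2661|00⟩ + 0.1854|01⟩ + 0.7761|10⟩ + (0.3823 + 0.3823i)|11⟩

C-T leaves the control-|0⟩ kets |00⟩, |01⟩ unchanged and applies T to qubit 1 on the control-|1⟩ pair (|10⟩, |11⟩).
T = [[1, 0], [0, (1/√2 + (1/√2)i)]].
With a = amp(|10⟩) = 0.7761 and b = amp(|11⟩) = 0.5407:
new amp(|10⟩) = (1)·a = 0.7761
new amp(|11⟩) = (1/√2 + (1/√2)i)·b = (0.3823 + 0.3823i)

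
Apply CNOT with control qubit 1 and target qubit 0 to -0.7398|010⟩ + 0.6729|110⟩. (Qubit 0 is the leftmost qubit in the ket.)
0.6729|010⟩ - 0.7398|110⟩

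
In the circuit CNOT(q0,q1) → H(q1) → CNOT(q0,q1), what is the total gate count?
3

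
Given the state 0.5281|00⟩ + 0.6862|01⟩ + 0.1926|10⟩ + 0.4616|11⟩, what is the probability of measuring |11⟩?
0.2131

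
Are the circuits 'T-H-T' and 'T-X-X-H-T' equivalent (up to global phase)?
Yes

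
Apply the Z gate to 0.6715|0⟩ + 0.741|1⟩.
0.6715|0⟩ - 0.741|1⟩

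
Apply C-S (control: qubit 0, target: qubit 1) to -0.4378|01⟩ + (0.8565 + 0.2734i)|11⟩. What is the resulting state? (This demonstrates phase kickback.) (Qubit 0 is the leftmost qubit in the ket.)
-0.4378|01⟩ + (-0.2734 + 0.8565i)|11⟩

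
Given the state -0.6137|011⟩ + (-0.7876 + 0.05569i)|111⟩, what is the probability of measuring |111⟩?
0.6234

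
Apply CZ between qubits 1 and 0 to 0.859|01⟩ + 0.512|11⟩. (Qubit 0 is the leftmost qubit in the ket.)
0.859|01⟩ - 0.512|11⟩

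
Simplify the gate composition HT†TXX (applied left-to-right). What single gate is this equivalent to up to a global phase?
H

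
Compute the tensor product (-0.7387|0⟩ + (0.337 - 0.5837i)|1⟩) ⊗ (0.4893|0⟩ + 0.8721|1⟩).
-0.3614|00⟩ - 0.6442|01⟩ + (0.1649 - 0.2856i)|10⟩ + (0.2939 - 0.509i)|11⟩

amp(|b₁b₂…⟩) = product of the factor amplitudes for bits b₁, b₂, …; only kets whose every factor amplitude is nonzero survive.
|00⟩: (-0.7387)(0.4893) = -0.3614
|01⟩: (-0.7387)(0.8721) = -0.6442
|10⟩: (0.337 - 0.5837i)(0.4893) = (0.1649 - 0.2856i)
|11⟩: (0.337 - 0.5837i)(0.8721) = (0.2939 - 0.509i)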